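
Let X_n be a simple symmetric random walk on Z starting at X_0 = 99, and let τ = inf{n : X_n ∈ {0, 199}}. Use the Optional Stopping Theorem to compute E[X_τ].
E[X_τ] = 99

X_n is a martingale and τ is a bounded-mean stopping time (indeed τ is finite a.s. with bounded expectation since the walk is in a bounded region). By the OST, E[X_τ] = E[X_0] = 99. Equivalently: E[X_τ] = 199 · P(hit 199 first) + 0 · P(hit 0 first) = 199 · (99/199) = 99.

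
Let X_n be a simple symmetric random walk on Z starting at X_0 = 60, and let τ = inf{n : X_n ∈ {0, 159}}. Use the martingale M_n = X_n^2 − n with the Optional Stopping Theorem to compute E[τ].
E[τ] = 5940

M_n = X_n^2 − n is a martingale (since E[X_{n+1}^2 | F_n] = X_n^2 + 1). By OST (τ has finite mean in a bounded region), E[M_τ] = E[M_0] = X_0^2 − 0 = 60^2 = 3600. Also E[M_τ] = E[X_τ^2] − E[τ]. The walk exits at 0 or 159, with P(hit 159 first) = 60/159, so E[X_τ^2] = 159^2 · 60/159 + 0 = 9540. Thus E[τ] = E[X_τ^2] − E[M_τ] = 9540 − 3600 = 5940 = 60(159 − 60) = 5940.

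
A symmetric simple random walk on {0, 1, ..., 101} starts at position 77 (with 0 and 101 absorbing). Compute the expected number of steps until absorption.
E[τ | X_0 = 77] = 1848

Let v_k = E[τ | X_0 = k]. Boundary: v_0 = v_101 = 0. Recurrence: v_k = 1 + (v_{k-1} + v_{k+1})/2 for 1 ≤ k ≤ 100. The particular solution to v_k − (v_{k-1} + v_{k+1})/2 = 1 is v_k = −k^2. Adding homogeneous solution A + B k and matching boundaries gives v_k = k (101 − k). Substituting k = 77: v_77 = 77 · 24 = 1848.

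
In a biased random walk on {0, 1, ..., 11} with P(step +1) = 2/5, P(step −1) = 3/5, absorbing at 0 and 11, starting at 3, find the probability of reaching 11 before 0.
P(hit 11 before 0) = (1 − (3/2)^3) / (1 − (3/2)^11) = 4864/175099

Let u_k denote P(reach 11 before 0 | start at k). Boundary: u_0 = 0, u_11 = 1. Recurrence: u_k = 2/5·u_{k+1} + 3/5·u_{k-1} for 1 ≤ k ≤ 10. Try u_k = A + B·r^k with r = q/p = (3/5)/(2/5) = 3/2. Substitution satisfies the recurrence; boundary conditions give:
  u_k = (1 − r^k) / (1 − r^N) = (1 − (3/2)^3) / (1 − (3/2)^11) = 4864/175099.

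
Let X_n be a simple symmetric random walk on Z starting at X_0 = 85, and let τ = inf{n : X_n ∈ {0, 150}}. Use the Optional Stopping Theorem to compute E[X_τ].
E[X_τ] = 85

X_n is a martingale and τ is a bounded-mean stopping time (indeed τ is finite a.s. with bounded expectation since the walk is in a bounded region). By the OST, E[X_τ] = E[X_0] = 85. Equivalently: E[X_τ] = 150 · P(hit 150 first) + 0 · P(hit 0 first) = 150 · (85/150) = 85.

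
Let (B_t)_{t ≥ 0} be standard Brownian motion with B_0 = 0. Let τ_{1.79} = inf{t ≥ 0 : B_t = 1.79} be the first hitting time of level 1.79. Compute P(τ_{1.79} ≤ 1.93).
P(τ_{1.79} ≤ 1.93) = 2(1 − Φ(1.79/√1.93)) = 2(1 − Φ(1.2885)) ≈ 0.1976

By the reflection principle for standard BM, P(τ_b ≤ t) = 2 · P(B_t ≥ b). Since B_t ~ N(0, t), P(B_t ≥ 1.79) = 1 − Φ(1.79/√t) = 1 − Φ(1.79/√1.93) = 1 − Φ(1.2885) ≈ 0.09879. Doubling: P(τ_{1.79} ≤ 1.93) ≈ 2 · 0.09879 = 0.19758 ≈ 0.1976.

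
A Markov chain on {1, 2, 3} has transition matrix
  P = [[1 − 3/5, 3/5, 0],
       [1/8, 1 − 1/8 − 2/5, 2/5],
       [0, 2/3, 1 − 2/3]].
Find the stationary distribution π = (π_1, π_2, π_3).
π = (25/217, 120/217, 72/217)

This is a birth-death chain on three states, which satisfies detailed balance: π_1 · P_{12} = π_2 · P_{21} and π_2 · P_{23} = π_3 · P_{32}.
From π_1 · 3/5 = π_2 · 1/8: π_2/π_1 = (3/5)/(1/8) = 24/5.
From π_2 · 2/5 = π_3 · 2/3: π_3/π_2 = (2/5)/(2/3) = 3/5.
Take π_1 proportional to 1; then unnormalized π = (1, 24/5, 72/25). Normalize by dividing by the sum 217/25:
  π = (25/217, 120/217, 72/217).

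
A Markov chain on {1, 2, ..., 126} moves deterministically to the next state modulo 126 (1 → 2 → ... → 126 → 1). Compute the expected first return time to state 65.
E[T_65 | X_0 = 65] = 126

The chain cycles deterministically, so starting at state 65 it returns in exactly 126 steps. Equivalently, the stationary distribution is uniform π_j = 1/126 for every state j, so by Kac's formula E[T_65] = 1/π_65 = 126.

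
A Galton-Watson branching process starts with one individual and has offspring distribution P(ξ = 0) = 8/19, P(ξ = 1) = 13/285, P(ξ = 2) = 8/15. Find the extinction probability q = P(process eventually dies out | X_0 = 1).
q = 15/19

The pgf is f(s) = 8/19 + 13/285·s + 8/15·s². The extinction probability q is the smallest fixed point of f in [0, 1]. Setting s = f(s):
  8/15·s² + (13/285 − 1)·s + 8/19 = 0
  8/15·s² − (8/19 + 8/15)·s + 8/19 = 0
which factors as (s − 1)·(8/15·s − 8/19) = 0, giving roots s = 1 and s = (8/19)/(8/15) = 15/19.
Mean offspring μ = 13/285 + 2·8/15 = 317/285 > 1 (supercritical), so q < 1. The extinction probability is the smaller root: q = (8/19)/(8/15) = 15/19.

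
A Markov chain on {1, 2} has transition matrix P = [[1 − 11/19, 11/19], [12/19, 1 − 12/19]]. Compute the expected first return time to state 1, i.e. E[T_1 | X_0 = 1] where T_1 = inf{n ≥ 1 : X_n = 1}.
E[T_1 | X_0 = 1] = 1/π_1 = 23/12

For an irreducible recurrent Markov chain with stationary distribution π, E[T_i | X_0 = i] = 1/π_i (Kac's formula). Here π_1 = (12/19)/(11/19 + 12/19) = (12/19)/(23/19) = 12/23, so E[T_1 | X_0 = 1] = 1/π_1 = (11/19 + 12/19)/(12/19) = (23/19)/(12/19) = 23/12.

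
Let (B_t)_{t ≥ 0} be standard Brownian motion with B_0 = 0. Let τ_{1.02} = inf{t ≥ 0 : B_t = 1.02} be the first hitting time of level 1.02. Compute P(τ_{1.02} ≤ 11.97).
P(τ_{1.02} ≤ 11.97) = 2(1 − Φ(1.02/√11.97)) = 2(1 − Φ(0.2948)) ≈ 0.7681

By the reflection principle for standard BM, P(τ_b ≤ t) = 2 · P(B_t ≥ b). Since B_t ~ N(0, t), P(B_t ≥ 1.02) = 1 − Φ(1.02/√t) = 1 − Φ(1.02/√11.97) = 1 − Φ(0.2948) ≈ 0.38407. Doubling: P(τ_{1.02} ≤ 11.97) ≈ 2 · 0.38407 = 0.76814 ≈ 0.7681.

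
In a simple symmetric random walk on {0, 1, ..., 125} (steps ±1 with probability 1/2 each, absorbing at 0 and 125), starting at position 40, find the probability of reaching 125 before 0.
P(hit 125 before 0) = 40/125 = 8/25

Let u_k = P(hit 125 before 0 | start at k). Then u_0 = 0, u_125 = 1, and u_k = u_{k-1}/2 + u_{k+1}/2 for 1 ≤ k ≤ 124. This harmonic recurrence is solved by u_k = k/125, giving u_40 = 40/125 = 8/25.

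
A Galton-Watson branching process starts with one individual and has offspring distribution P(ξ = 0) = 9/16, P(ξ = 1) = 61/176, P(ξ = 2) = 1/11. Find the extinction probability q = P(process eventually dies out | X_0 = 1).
q = 1

Mean offspring μ = 0·9/16 + 1·61/176 + 2·1/11 = 93/176 ≤ 1. For μ ≤ 1 with offspring not concentrated at 1, the Galton-Watson process goes extinct almost surely, so q = 1.
(Algebraic check: The pgf is f(s) = 9/16 + 61/176·s + 1/11·s². The extinction probability q is the smallest fixed point of f in [0, 1]. Setting s = f(s):
  1/11·s² + (61/176 − 1)·s + 9/16 = 0
  1/11·s² − (9/16 + 1/11)·s + 9/16 = 0
which factors as (s − 1)·(1/11·s − 9/16) = 0, giving roots s = 1 and s = (9/16)/(1/11) = 99/16. Since 99/16 ≥ 1, the smallest root in [0, 1] is s = 1.)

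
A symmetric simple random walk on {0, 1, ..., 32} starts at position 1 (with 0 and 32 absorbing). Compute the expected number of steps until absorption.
E[τ | X_0 = 1] = 31

Let v_k = E[τ | X_0 = k]. Boundary: v_0 = v_32 = 0. Recurrence: v_k = 1 + (v_{k-1} + v_{k+1})/2 for 1 ≤ k ≤ 31. The particular solution to v_k − (v_{k-1} + v_{k+1})/2 = 1 is v_k = −k^2. Adding homogeneous solution A + B k and matching boundaries gives v_k = k (32 − k). Substituting k = 1: v_1 = 1 · 31 = 31.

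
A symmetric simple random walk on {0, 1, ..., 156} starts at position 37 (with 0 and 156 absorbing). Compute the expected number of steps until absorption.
E[τ | X_0 = 37] = 4403

Let v_k = E[τ | X_0 = k]. Boundary: v_0 = v_156 = 0. Recurrence: v_k = 1 + (v_{k-1} + v_{k+1})/2 for 1 ≤ k ≤ 155. The particular solution to v_k − (v_{k-1} + v_{k+1})/2 = 1 is v_k = −k^2. Adding homogeneous solution A + B k and matching boundaries gives v_k = k (156 − k). Substituting k = 37: v_37 = 37 · 119 = 4403.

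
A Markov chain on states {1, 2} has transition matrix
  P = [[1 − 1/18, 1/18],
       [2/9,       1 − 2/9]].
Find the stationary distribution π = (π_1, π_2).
π_1 = 4/5, π_2 = 1/5

Solve πP = π with π_1 + π_2 = 1. From πP = π: π_1 · (1 − 1/18) + π_2 · 2/9 = π_1 ⇒ π_2 · 2/9 = π_1 · 1/18 ⇒ π_2/π_1 = (1/18)/(2/9) = 1/4. Together with π_1 + π_2 = 1:
  π_1 = (2/9)/(1/18 + 2/9) = (2/9)/(5/18) = 4/5,
  π_2 = (1/18)/(1/18 + 2/9) = (1/18)/(5/18) = 1/5.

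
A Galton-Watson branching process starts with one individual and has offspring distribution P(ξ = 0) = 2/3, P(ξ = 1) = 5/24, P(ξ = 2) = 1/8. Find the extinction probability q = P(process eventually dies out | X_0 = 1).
q = 1

Mean offspring μ = 0·2/3 + 1·5/24 + 2·1/8 = 11/24 ≤ 1. For μ ≤ 1 with offspring not concentrated at 1, the Galton-Watson process goes extinct almost surely, so q = 1.
(Algebraic check: The pgf is f(s) = 2/3 + 5/24·s + 1/8·s². The extinction probability q is the smallest fixed point of f in [0, 1]. Setting s = f(s):
  1/8·s² + (5/24 − 1)·s + 2/3 = 0
  1/8·s² − (2/3 + 1/8)·s + 2/3 = 0
which factors as (s − 1)·(1/8·s − 2/3) = 0, giving roots s = 1 and s = (2/3)/(1/8) = 16/3. Since 16/3 ≥ 1, the smallest root in [0, 1] is s = 1.)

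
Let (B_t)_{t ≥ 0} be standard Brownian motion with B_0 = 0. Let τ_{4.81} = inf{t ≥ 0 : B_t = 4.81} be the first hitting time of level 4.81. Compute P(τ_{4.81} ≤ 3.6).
P(τ_{4.81} ≤ 3.6) = 2(1 − Φ(4.81/√3.6)) = 2(1 − Φ(2.5351)) ≈ 0.0112

By the reflection principle for standard BM, P(τ_b ≤ t) = 2 · P(B_t ≥ b). Since B_t ~ N(0, t), P(B_t ≥ 4.81) = 1 − Φ(4.81/√t) = 1 − Φ(4.81/√3.6) = 1 − Φ(2.5351) ≈ 0.00562. Doubling: P(τ_{4.81} ≤ 3.6) ≈ 2 · 0.00562 = 0.01124 ≈ 0.0112.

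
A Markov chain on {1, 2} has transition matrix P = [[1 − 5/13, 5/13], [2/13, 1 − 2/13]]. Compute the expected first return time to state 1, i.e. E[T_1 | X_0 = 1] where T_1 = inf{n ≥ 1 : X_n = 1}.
E[T_1 | X_0 = 1] = 1/π_1 = 7/2

For an irreducible recurrent Markov chain with stationary distribution π, E[T_i | X_0 = i] = 1/π_i (Kac's formula). Here π_1 = (2/13)/(5/13 + 2/13) = (2/13)/(7/13) = 2/7, so E[T_1 | X_0 = 1] = 1/π_1 = (5/13 + 2/13)/(2/13) = (7/13)/(2/13) = 7/2.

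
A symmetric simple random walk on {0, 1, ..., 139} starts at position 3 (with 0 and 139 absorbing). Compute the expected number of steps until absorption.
E[τ | X_0 = 3] = 408

Let v_k = E[τ | X_0 = k]. Boundary: v_0 = v_139 = 0. Recurrence: v_k = 1 + (v_{k-1} + v_{k+1})/2 for 1 ≤ k ≤ 138. The particular solution to v_k − (v_{k-1} + v_{k+1})/2 = 1 is v_k = −k^2. Adding homogeneous solution A + B k and matching boundaries gives v_k = k (139 − k). Substituting k = 3: v_3 = 3 · 136 = 408.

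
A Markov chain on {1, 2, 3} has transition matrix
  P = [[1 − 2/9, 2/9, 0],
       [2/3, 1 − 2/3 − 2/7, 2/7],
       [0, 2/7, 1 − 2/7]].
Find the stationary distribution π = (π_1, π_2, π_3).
π = (3/5, 1/5, 1/5)

This is a birth-death chain on three states, which satisfies detailed balance: π_1 · P_{12} = π_2 · P_{21} and π_2 · P_{23} = π_3 · P_{32}.
From π_1 · 2/9 = π_2 · 2/3: π_2/π_1 = (2/9)/(2/3) = 1/3.
From π_2 · 2/7 = π_3 · 2/7: π_3/π_2 = (2/7)/(2/7) = 1.
Take π_1 proportional to 1; then unnormalized π = (1, 1/3, 1/3). Normalize by dividing by the sum 5/3:
  π = (3/5, 1/5, 1/5).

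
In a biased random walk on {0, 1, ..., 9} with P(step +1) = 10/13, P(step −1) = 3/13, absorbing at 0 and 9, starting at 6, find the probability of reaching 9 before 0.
P(hit 9 before 0) = (1 − (3/10)^6) / (1 − (3/10)^9) = 1027000/1027729

Let u_k denote P(reach 9 before 0 | start at k). Boundary: u_0 = 0, u_9 = 1. Recurrence: u_k = 10/13·u_{k+1} + 3/13·u_{k-1} for 1 ≤ k ≤ 8. Try u_k = A + B·r^k with r = q/p = (3/13)/(10/13) = 3/10. Substitution satisfies the recurrence; boundary conditions give:
  u_k = (1 − r^k) / (1 − r^N) = (1 − (3/10)^6) / (1 − (3/10)^9) = 1027000/1027729.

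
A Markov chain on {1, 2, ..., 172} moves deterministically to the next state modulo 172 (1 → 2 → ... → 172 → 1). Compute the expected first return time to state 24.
E[T_24 | X_0 = 24] = 172

The chain cycles deterministically, so starting at state 24 it returns in exactly 172 steps. Equivalently, the stationary distribution is uniform π_j = 1/172 for every state j, so by Kac's formula E[T_24] = 1/π_24 = 172.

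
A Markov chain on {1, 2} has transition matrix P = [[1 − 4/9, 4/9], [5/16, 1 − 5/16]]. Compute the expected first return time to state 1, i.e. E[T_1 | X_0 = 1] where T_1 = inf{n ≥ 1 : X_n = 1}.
E[T_1 | X_0 = 1] = 1/π_1 = 109/45

For an irreducible recurrent Markov chain with stationary distribution π, E[T_i | X_0 = i] = 1/π_i (Kac's formula). Here π_1 = (5/16)/(4/9 + 5/16) = (5/16)/(109/144) = 45/109, so E[T_1 | X_0 = 1] = 1/π_1 = (4/9 + 5/16)/(5/16) = (109/144)/(5/16) = 109/45.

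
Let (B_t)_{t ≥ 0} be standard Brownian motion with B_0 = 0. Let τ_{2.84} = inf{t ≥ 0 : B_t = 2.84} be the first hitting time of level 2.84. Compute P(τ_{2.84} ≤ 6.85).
P(τ_{2.84} ≤ 6.85) = 2(1 − Φ(2.84/√6.85)) = 2(1 − Φ(1.0851)) ≈ 0.2779

By the reflection principle for standard BM, P(τ_b ≤ t) = 2 · P(B_t ≥ b). Since B_t ~ N(0, t), P(B_t ≥ 2.84) = 1 − Φ(2.84/√t) = 1 − Φ(2.84/√6.85) = 1 − Φ(1.0851) ≈ 0.13894. Doubling: P(τ_{2.84} ≤ 6.85) ≈ 2 · 0.13894 = 0.27788 ≈ 0.2779.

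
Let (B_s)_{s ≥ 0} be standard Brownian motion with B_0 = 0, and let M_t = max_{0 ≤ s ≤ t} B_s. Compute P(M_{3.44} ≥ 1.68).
P(M_{3.44} ≥ 1.68) = 2·P(B_{3.44} ≥ 1.68) = 2(1 − Φ(1.68/√3.44)) ≈ 0.3650

By the reflection principle for Brownian motion, P(M_t ≥ a) = 2 · P(B_t ≥ a) for a ≥ 0. Since B_t ~ N(0, t), P(B_t ≥ 1.68) = 1 − Φ(1.68/√t) = 1 − Φ(1.68/√3.44) = 1 − Φ(0.9058). So
  P(M_{3.44} ≥ 1.68) = 2(1 − Φ(0.9058)) ≈ 0.3650.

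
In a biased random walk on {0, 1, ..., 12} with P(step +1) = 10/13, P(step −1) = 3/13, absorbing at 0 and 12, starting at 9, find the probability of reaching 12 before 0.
P(hit 12 before 0) = (1 − (3/10)^9) / (1 − (3/10)^12) = 1027729000/1027748683

Let u_k denote P(reach 12 before 0 | start at k). Boundary: u_0 = 0, u_12 = 1. Recurrence: u_k = 10/13·u_{k+1} + 3/13·u_{k-1} for 1 ≤ k ≤ 11. Try u_k = A + B·r^k with r = q/p = (3/13)/(10/13) = 3/10. Substitution satisfies the recurrence; boundary conditions give:
  u_k = (1 − r^k) / (1 − r^N) = (1 − (3/10)^9) / (1 − (3/10)^12) = 1027729000/1027748683.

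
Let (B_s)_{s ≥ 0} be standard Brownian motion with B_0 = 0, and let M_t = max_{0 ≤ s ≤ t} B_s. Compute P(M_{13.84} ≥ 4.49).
P(M_{13.84} ≥ 4.49) = 2·P(B_{13.84} ≥ 4.49) = 2(1 − Φ(4.49/√13.84)) ≈ 0.2275

By the reflection principle for Brownian motion, P(M_t ≥ a) = 2 · P(B_t ≥ a) for a ≥ 0. Since B_t ~ N(0, t), P(B_t ≥ 4.49) = 1 − Φ(4.49/√t) = 1 − Φ(4.49/√13.84) = 1 − Φ(1.2069). So
  P(M_{13.84} ≥ 4.49) = 2(1 − Φ(1.2069)) ≈ 0.2275.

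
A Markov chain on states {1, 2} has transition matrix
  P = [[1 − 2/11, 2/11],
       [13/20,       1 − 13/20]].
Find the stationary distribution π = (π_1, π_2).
π_1 = 143/183, π_2 = 40/183

Solve πP = π with π_1 + π_2 = 1. From πP = π: π_1 · (1 − 2/11) + π_2 · 13/20 = π_1 ⇒ π_2 · 13/20 = π_1 · 2/11 ⇒ π_2/π_1 = (2/11)/(13/20) = 40/143. Together with π_1 + π_2 = 1:
  π_1 = (13/20)/(2/11 + 13/20) = (13/20)/(183/220) = 143/183,
  π_2 = (2/11)/(2/11 + 13/20) = (2/11)/(183/220) = 40/183.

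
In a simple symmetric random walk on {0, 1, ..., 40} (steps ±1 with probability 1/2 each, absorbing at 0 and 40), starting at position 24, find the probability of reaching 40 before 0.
P(hit 40 before 0) = 24/40 = 3/5

Let u_k = P(hit 40 before 0 | start at k). Then u_0 = 0, u_40 = 1, and u_k = u_{k-1}/2 + u_{k+1}/2 for 1 ≤ k ≤ 39. This harmonic recurrence is solved by u_k = k/40, giving u_24 = 24/40 = 3/5.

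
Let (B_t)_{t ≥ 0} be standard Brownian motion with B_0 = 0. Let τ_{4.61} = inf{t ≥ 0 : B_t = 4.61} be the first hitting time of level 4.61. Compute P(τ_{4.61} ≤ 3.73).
P(τ_{4.61} ≤ 3.73) = 2(1 − Φ(4.61/√3.73)) = 2(1 − Φ(2.3870)) ≈ 0.0170

By the reflection principle for standard BM, P(τ_b ≤ t) = 2 · P(B_t ≥ b). Since B_t ~ N(0, t), P(B_t ≥ 4.61) = 1 − Φ(4.61/√t) = 1 − Φ(4.61/√3.73) = 1 − Φ(2.3870) ≈ 0.00849. Doubling: P(τ_{4.61} ≤ 3.73) ≈ 2 · 0.00849 = 0.01698 ≈ 0.0170.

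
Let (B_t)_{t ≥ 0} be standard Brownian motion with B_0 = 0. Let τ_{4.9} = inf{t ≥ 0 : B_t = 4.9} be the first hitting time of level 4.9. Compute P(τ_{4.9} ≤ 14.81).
P(τ_{4.9} ≤ 14.81) = 2(1 − Φ(4.9/√14.81)) = 2(1 − Φ(1.2733)) ≈ 0.2029

By the reflection principle for standard BM, P(τ_b ≤ t) = 2 · P(B_t ≥ b). Since B_t ~ N(0, t), P(B_t ≥ 4.9) = 1 − Φ(4.9/√t) = 1 − Φ(4.9/√14.81) = 1 − Φ(1.2733) ≈ 0.10146. Doubling: P(τ_{4.9} ≤ 14.81) ≈ 2 · 0.10146 = 0.20292 ≈ 0.2029.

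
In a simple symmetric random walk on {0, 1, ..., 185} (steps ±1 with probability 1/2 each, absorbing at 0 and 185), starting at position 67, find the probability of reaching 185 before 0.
P(hit 185 before 0) = 67/185

Let u_k = P(hit 185 before 0 | start at k). Then u_0 = 0, u_185 = 1, and u_k = u_{k-1}/2 + u_{k+1}/2 for 1 ≤ k ≤ 184. This harmonic recurrence is solved by u_k = k/185, giving u_67 = 67/185.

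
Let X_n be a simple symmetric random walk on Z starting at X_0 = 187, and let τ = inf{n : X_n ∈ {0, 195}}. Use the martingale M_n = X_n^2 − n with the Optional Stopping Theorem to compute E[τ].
E[τ] = 1496

M_n = X_n^2 − n is a martingale (since E[X_{n+1}^2 | F_n] = X_n^2 + 1). By OST (τ has finite mean in a bounded region), E[M_τ] = E[M_0] = X_0^2 − 0 = 187^2 = 34969. Also E[M_τ] = E[X_τ^2] − E[τ]. The walk exits at 0 or 195, with P(hit 195 first) = 187/195, so E[X_τ^2] = 195^2 · 187/195 + 0 = 36465. Thus E[τ] = E[X_τ^2] − E[M_τ] = 36465 − 34969 = 1496 = 187(195 − 187) = 1496.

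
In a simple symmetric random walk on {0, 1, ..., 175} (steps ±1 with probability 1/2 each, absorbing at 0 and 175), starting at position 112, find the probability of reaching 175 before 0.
P(hit 175 before 0) = 112/175 = 16/25

Let u_k = P(hit 175 before 0 | start at k). Then u_0 = 0, u_175 = 1, and u_k = u_{k-1}/2 + u_{k+1}/2 for 1 ≤ k ≤ 174. This harmonic recurrence is solved by u_k = k/175, giving u_112 = 112/175 = 16/25.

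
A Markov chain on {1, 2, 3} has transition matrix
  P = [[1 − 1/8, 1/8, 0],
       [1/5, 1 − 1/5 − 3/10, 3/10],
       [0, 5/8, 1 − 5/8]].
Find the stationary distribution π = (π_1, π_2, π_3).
π = (40/77, 25/77, 12/77)

This is a birth-death chain on three states, which satisfies detailed balance: π_1 · P_{12} = π_2 · P_{21} and π_2 · P_{23} = π_3 · P_{32}.
From π_1 · 1/8 = π_2 · 1/5: π_2/π_1 = (1/8)/(1/5) = 5/8.
From π_2 · 3/10 = π_3 · 5/8: π_3/π_2 = (3/10)/(5/8) = 12/25.
Take π_1 proportional to 1; then unnormalized π = (1, 5/8, 3/10). Normalize by dividing by the sum 77/40:
  π = (40/77, 25/77, 12/77).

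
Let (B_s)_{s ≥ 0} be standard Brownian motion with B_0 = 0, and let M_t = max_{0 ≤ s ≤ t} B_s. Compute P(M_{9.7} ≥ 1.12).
P(M_{9.7} ≥ 1.12) = 2·P(B_{9.7} ≥ 1.12) = 2(1 − Φ(1.12/√9.7)) ≈ 0.7191

By the reflection principle for Brownian motion, P(M_t ≥ a) = 2 · P(B_t ≥ a) for a ≥ 0. Since B_t ~ N(0, t), P(B_t ≥ 1.12) = 1 − Φ(1.12/√t) = 1 − Φ(1.12/√9.7) = 1 − Φ(0.3596). So
  P(M_{9.7} ≥ 1.12) = 2(1 − Φ(0.3596)) ≈ 0.7191.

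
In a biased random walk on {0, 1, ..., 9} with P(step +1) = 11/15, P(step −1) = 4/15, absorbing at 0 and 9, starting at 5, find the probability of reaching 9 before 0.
P(hit 9 before 0) = (1 − (4/11)^5) / (1 − (4/11)^9) = 334707901/336812221

Let u_k denote P(reach 9 before 0 | start at k). Boundary: u_0 = 0, u_9 = 1. Recurrence: u_k = 11/15·u_{k+1} + 4/15·u_{k-1} for 1 ≤ k ≤ 8. Try u_k = A + B·r^k with r = q/p = (4/15)/(11/15) = 4/11. Substitution satisfies the recurrence; boundary conditions give:
  u_k = (1 − r^k) / (1 − r^N) = (1 − (4/11)^5) / (1 − (4/11)^9) = 334707901/336812221.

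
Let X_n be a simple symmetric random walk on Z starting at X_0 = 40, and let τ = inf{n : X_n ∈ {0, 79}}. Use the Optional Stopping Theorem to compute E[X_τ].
E[X_τ] = 40

X_n is a martingale and τ is a bounded-mean stopping time (indeed τ is finite a.s. with bounded expectation since the walk is in a bounded region). By the OST, E[X_τ] = E[X_0] = 40. Equivalently: E[X_τ] = 79 · P(hit 79 first) + 0 · P(hit 0 first) = 79 · (40/79) = 40.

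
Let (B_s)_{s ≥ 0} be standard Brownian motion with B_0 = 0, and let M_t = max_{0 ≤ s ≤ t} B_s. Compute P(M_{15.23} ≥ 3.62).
P(M_{15.23} ≥ 3.62) = 2·P(B_{15.23} ≥ 3.62) = 2(1 − Φ(3.62/√15.23)) ≈ 0.3536

By the reflection principle for Brownian motion, P(M_t ≥ a) = 2 · P(B_t ≥ a) for a ≥ 0. Since B_t ~ N(0, t), P(B_t ≥ 3.62) = 1 − Φ(3.62/√t) = 1 − Φ(3.62/√15.23) = 1 − Φ(0.9276). So
  P(M_{15.23} ≥ 3.62) = 2(1 − Φ(0.9276)) ≈ 0.3536.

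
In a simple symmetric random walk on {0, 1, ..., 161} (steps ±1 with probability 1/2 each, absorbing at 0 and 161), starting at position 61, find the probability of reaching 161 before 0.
P(hit 161 before 0) = 61/161

Let u_k = P(hit 161 before 0 | start at k). Then u_0 = 0, u_161 = 1, and u_k = u_{k-1}/2 + u_{k+1}/2 for 1 ≤ k ≤ 160. This harmonic recurrence is solved by u_k = k/161, giving u_61 = 61/161.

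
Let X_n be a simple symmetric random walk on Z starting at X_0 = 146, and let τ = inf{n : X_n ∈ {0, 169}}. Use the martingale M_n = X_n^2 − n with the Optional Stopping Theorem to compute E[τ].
E[τ] = 3358

M_n = X_n^2 − n is a martingale (since E[X_{n+1}^2 | F_n] = X_n^2 + 1). By OST (τ has finite mean in a bounded region), E[M_τ] = E[M_0] = X_0^2 − 0 = 146^2 = 21316. Also E[M_τ] = E[X_τ^2] − E[τ]. The walk exits at 0 or 169, with P(hit 169 first) = 146/169, so E[X_τ^2] = 169^2 · 146/169 + 0 = 24674. Thus E[τ] = E[X_τ^2] − E[M_τ] = 24674 − 21316 = 3358 = 146(169 − 146) = 3358.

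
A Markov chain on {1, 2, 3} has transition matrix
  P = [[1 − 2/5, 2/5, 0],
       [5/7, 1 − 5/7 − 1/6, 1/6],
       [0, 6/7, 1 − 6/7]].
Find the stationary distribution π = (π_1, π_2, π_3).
π = (450/751, 252/751, 49/751)

This is a birth-death chain on three states, which satisfies detailed balance: π_1 · P_{12} = π_2 · P_{21} and π_2 · P_{23} = π_3 · P_{32}.
From π_1 · 2/5 = π_2 · 5/7: π_2/π_1 = (2/5)/(5/7) = 14/25.
From π_2 · 1/6 = π_3 · 6/7: π_3/π_2 = (1/6)/(6/7) = 7/36.
Take π_1 proportional to 1; then unnormalized π = (1, 14/25, 49/450). Normalize by dividing by the sum 751/450:
  π = (450/751, 252/751, 49/751).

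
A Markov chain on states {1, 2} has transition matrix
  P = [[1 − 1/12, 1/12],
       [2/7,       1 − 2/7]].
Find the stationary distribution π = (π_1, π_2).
π_1 = 24/31, π_2 = 7/31

Solve πP = π with π_1 + π_2 = 1. From πP = π: π_1 · (1 − 1/12) + π_2 · 2/7 = π_1 ⇒ π_2 · 2/7 = π_1 · 1/12 ⇒ π_2/π_1 = (1/12)/(2/7) = 7/24. Together with π_1 + π_2 = 1:
  π_1 = (2/7)/(1/12 + 2/7) = (2/7)/(31/84) = 24/31,
  π_2 = (1/12)/(1/12 + 2/7) = (1/12)/(31/84) = 7/31.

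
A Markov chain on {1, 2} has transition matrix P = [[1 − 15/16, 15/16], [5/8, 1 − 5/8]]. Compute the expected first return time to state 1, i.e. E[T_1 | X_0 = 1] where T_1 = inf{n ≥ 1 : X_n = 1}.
E[T_1 | X_0 = 1] = 1/π_1 = 5/2

For an irreducible recurrent Markov chain with stationary distribution π, E[T_i | X_0 = i] = 1/π_i (Kac's formula). Here π_1 = (5/8)/(15/16 + 5/8) = (5/8)/(25/16) = 2/5, so E[T_1 | X_0 = 1] = 1/π_1 = (15/16 + 5/8)/(5/8) = (25/16)/(5/8) = 5/2.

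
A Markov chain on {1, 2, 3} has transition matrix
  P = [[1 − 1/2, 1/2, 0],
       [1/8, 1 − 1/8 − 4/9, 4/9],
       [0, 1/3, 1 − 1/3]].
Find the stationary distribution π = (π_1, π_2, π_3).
π = (3/31, 12/31, 16/31)

This is a birth-death chain on three states, which satisfies detailed balance: π_1 · P_{12} = π_2 · P_{21} and π_2 · P_{23} = π_3 · P_{32}.
From π_1 · 1/2 = π_2 · 1/8: π_2/π_1 = (1/2)/(1/8) = 4.
From π_2 · 4/9 = π_3 · 1/3: π_3/π_2 = (4/9)/(1/3) = 4/3.
Take π_1 proportional to 1; then unnormalized π = (1, 4, 16/3). Normalize by dividing by the sum 31/3:
  π = (3/31, 12/31, 16/31).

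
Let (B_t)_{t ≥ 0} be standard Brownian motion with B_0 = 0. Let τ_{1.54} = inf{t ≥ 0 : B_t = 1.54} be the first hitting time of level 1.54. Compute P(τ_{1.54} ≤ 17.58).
P(τ_{1.54} ≤ 17.58) = 2(1 − Φ(1.54/√17.58)) = 2(1 − Φ(0.3673)) ≈ 0.7134

By the reflection principle for standard BM, P(τ_b ≤ t) = 2 · P(B_t ≥ b). Since B_t ~ N(0, t), P(B_t ≥ 1.54) = 1 − Φ(1.54/√t) = 1 − Φ(1.54/√17.58) = 1 − Φ(0.3673) ≈ 0.35670. Doubling: P(τ_{1.54} ≤ 17.58) ≈ 2 · 0.35670 = 0.71340 ≈ 0.7134.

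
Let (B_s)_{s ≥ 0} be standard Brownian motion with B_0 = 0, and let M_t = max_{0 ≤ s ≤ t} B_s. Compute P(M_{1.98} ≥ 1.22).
P(M_{1.98} ≥ 1.22) = 2·P(B_{1.98} ≥ 1.22) = 2(1 − Φ(1.22/√1.98)) ≈ 0.3859

By the reflection principle for Brownian motion, P(M_t ≥ a) = 2 · P(B_t ≥ a) for a ≥ 0. Since B_t ~ N(0, t), P(B_t ≥ 1.22) = 1 − Φ(1.22/√t) = 1 − Φ(1.22/√1.98) = 1 − Φ(0.8670). So
  P(M_{1.98} ≥ 1.22) = 2(1 − Φ(0.8670)) ≈ 0.3859.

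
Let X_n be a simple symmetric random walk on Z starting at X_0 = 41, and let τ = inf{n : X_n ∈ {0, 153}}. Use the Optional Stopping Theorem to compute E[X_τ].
E[X_τ] = 41

X_n is a martingale and τ is a bounded-mean stopping time (indeed τ is finite a.s. with bounded expectation since the walk is in a bounded region). By the OST, E[X_τ] = E[X_0] = 41. Equivalently: E[X_τ] = 153 · P(hit 153 first) + 0 · P(hit 0 first) = 153 · (41/153) = 41.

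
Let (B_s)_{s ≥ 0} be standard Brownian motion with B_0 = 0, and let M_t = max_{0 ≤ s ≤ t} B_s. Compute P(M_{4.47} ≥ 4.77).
P(M_{4.47} ≥ 4.77) = 2·P(B_{4.47} ≥ 4.77) = 2(1 − Φ(4.77/√4.47)) ≈ 0.0241

By the reflection principle for Brownian motion, P(M_t ≥ a) = 2 · P(B_t ≥ a) for a ≥ 0. Since B_t ~ N(0, t), P(B_t ≥ 4.77) = 1 − Φ(4.77/√t) = 1 − Φ(4.77/√4.47) = 1 − Φ(2.2561). So
  P(M_{4.47} ≥ 4.77) = 2(1 − Φ(2.2561)) ≈ 0.0241.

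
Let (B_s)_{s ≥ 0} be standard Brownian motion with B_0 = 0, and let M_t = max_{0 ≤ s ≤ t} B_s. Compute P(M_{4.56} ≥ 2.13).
P(M_{4.56} ≥ 2.13) = 2·P(B_{4.56} ≥ 2.13) = 2(1 − Φ(2.13/√4.56)) ≈ 0.3185

By the reflection principle for Brownian motion, P(M_t ≥ a) = 2 · P(B_t ≥ a) for a ≥ 0. Since B_t ~ N(0, t), P(B_t ≥ 2.13) = 1 − Φ(2.13/√t) = 1 − Φ(2.13/√4.56) = 1 − Φ(0.9975). So
  P(M_{4.56} ≥ 2.13) = 2(1 − Φ(0.9975)) ≈ 0.3185.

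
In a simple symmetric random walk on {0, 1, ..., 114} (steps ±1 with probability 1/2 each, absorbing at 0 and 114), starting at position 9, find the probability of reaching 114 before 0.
P(hit 114 before 0) = 9/114 = 3/38

Let u_k = P(hit 114 before 0 | start at k). Then u_0 = 0, u_114 = 1, and u_k = u_{k-1}/2 + u_{k+1}/2 for 1 ≤ k ≤ 113. This harmonic recurrence is solved by u_k = k/114, giving u_9 = 9/114 = 3/38.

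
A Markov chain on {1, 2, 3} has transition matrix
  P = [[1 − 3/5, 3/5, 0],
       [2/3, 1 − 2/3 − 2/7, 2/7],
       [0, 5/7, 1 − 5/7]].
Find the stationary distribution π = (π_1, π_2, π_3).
π = (50/113, 45/113, 18/113)

This is a birth-death chain on three states, which satisfies detailed balance: π_1 · P_{12} = π_2 · P_{21} and π_2 · P_{23} = π_3 · P_{32}.
From π_1 · 3/5 = π_2 · 2/3: π_2/π_1 = (3/5)/(2/3) = 9/10.
From π_2 · 2/7 = π_3 · 5/7: π_3/π_2 = (2/7)/(5/7) = 2/5.
Take π_1 proportional to 1; then unnormalized π = (1, 9/10, 9/25). Normalize by dividing by the sum 113/50:
  π = (50/113, 45/113, 18/113).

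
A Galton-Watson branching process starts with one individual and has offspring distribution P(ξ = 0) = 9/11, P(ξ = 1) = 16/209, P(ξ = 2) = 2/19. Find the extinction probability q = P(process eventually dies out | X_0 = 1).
q = 1

Mean offspring μ = 0·9/11 + 1·16/209 + 2·2/19 = 60/209 ≤ 1. For μ ≤ 1 with offspring not concentrated at 1, the Galton-Watson process goes extinct almost surely, so q = 1.
(Algebraic check: The pgf is f(s) = 9/11 + 16/209·s + 2/19·s². The extinction probability q is the smallest fixed point of f in [0, 1]. Setting s = f(s):
  2/19·s² + (16/209 − 1)·s + 9/11 = 0
  2/19·s² − (9/11 + 2/19)·s + 9/11 = 0
which factors as (s − 1)·(2/19·s − 9/11) = 0, giving roots s = 1 and s = (9/11)/(2/19) = 171/22. Since 171/22 ≥ 1, the smallest root in [0, 1] is s = 1.)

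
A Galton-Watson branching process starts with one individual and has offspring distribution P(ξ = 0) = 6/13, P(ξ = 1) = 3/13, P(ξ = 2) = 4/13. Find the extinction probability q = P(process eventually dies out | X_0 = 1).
q = 1

Mean offspring μ = 0·6/13 + 1·3/13 + 2·4/13 = 11/13 ≤ 1. For μ ≤ 1 with offspring not concentrated at 1, the Galton-Watson process goes extinct almost surely, so q = 1.
(Algebraic check: The pgf is f(s) = 6/13 + 3/13·s + 4/13·s². The extinction probability q is the smallest fixed point of f in [0, 1]. Setting s = f(s):
  4/13·s² + (3/13 − 1)·s + 6/13 = 0
  4/13·s² − (6/13 + 4/13)·s + 6/13 = 0
which factors as (s − 1)·(4/13·s − 6/13) = 0, giving roots s = 1 and s = (6/13)/(4/13) = 3/2. Since 3/2 ≥ 1, the smallest root in [0, 1] is s = 1.)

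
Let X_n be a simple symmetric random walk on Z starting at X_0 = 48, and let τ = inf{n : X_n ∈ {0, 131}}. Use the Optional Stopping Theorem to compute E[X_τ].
E[X_τ] = 48

X_n is a martingale and τ is a bounded-mean stopping time (indeed τ is finite a.s. with bounded expectation since the walk is in a bounded region). By the OST, E[X_τ] = E[X_0] = 48. Equivalently: E[X_τ] = 131 · P(hit 131 first) + 0 · P(hit 0 first) = 131 · (48/131) = 48.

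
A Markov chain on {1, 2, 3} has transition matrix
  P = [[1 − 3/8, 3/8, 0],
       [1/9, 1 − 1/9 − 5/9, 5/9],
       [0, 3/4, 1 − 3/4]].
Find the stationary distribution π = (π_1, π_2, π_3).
π = (8/55, 27/55, 4/11)

This is a birth-death chain on three states, which satisfies detailed balance: π_1 · P_{12} = π_2 · P_{21} and π_2 · P_{23} = π_3 · P_{32}.
From π_1 · 3/8 = π_2 · 1/9: π_2/π_1 = (3/8)/(1/9) = 27/8.
From π_2 · 5/9 = π_3 · 3/4: π_3/π_2 = (5/9)/(3/4) = 20/27.
Take π_1 proportional to 1; then unnormalized π = (1, 27/8, 5/2). Normalize by dividing by the sum 55/8:
  π = (8/55, 27/55, 4/11).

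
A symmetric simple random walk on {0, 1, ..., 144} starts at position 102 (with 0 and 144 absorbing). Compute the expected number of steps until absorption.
E[τ | X_0 = 102] = 4284

Let v_k = E[τ | X_0 = k]. Boundary: v_0 = v_144 = 0. Recurrence: v_k = 1 + (v_{k-1} + v_{k+1})/2 for 1 ≤ k ≤ 143. The particular solution to v_k − (v_{k-1} + v_{k+1})/2 = 1 is v_k = −k^2. Adding homogeneous solution A + B k and matching boundaries gives v_k = k (144 − k). Substituting k = 102: v_102 = 102 · 42 = 4284.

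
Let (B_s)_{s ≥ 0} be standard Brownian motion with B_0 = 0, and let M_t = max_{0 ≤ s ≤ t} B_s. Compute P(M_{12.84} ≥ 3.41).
P(M_{12.84} ≥ 3.41) = 2·P(B_{12.84} ≥ 3.41) = 2(1 − Φ(3.41/√12.84)) ≈ 0.3413

By the reflection principle for Brownian motion, P(M_t ≥ a) = 2 · P(B_t ≥ a) for a ≥ 0. Since B_t ~ N(0, t), P(B_t ≥ 3.41) = 1 − Φ(3.41/√t) = 1 − Φ(3.41/√12.84) = 1 − Φ(0.9516). So
  P(M_{12.84} ≥ 3.41) = 2(1 − Φ(0.9516)) ≈ 0.3413.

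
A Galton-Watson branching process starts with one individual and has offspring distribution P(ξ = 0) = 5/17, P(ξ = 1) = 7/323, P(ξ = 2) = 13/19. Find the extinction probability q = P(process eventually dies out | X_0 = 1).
q = 95/221

The pgf is f(s) = 5/17 + 7/323·s + 13/19·s². The extinction probability q is the smallest fixed point of f in [0, 1]. Setting s = f(s):
  13/19·s² + (7/323 − 1)·s + 5/17 = 0
  13/19·s² − (5/17 + 13/19)·s + 5/17 = 0
which factors as (s − 1)·(13/19·s − 5/17) = 0, giving roots s = 1 and s = (5/17)/(13/19) = 95/221.
Mean offspring μ = 7/323 + 2·13/19 = 449/323 > 1 (supercritical), so q < 1. The extinction probability is the smaller root: q = (5/17)/(13/19) = 95/221.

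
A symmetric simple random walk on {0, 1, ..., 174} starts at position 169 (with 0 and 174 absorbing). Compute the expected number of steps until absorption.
E[τ | X_0 = 169] = 845

Let v_k = E[τ | X_0 = k]. Boundary: v_0 = v_174 = 0. Recurrence: v_k = 1 + (v_{k-1} + v_{k+1})/2 for 1 ≤ k ≤ 173. The particular solution to v_k − (v_{k-1} + v_{k+1})/2 = 1 is v_k = −k^2. Adding homogeneous solution A + B k and matching boundaries gives v_k = k (174 − k). Substituting k = 169: v_169 = 169 · 5 = 845.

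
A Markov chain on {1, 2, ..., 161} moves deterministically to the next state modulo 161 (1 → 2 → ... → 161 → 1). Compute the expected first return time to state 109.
E[T_109 | X_0 = 109] = 161

The chain cycles deterministically, so starting at state 109 it returns in exactly 161 steps. Equivalently, the stationary distribution is uniform π_j = 1/161 for every state j, so by Kac's formula E[T_109] = 1/π_109 = 161.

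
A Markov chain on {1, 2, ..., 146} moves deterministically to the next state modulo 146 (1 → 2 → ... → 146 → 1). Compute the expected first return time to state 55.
E[T_55 | X_0 = 55] = 146

The chain cycles deterministically, so starting at state 55 it returns in exactly 146 steps. Equivalently, the stationary distribution is uniform π_j = 1/146 for every state j, so by Kac's formula E[T_55] = 1/π_55 = 146.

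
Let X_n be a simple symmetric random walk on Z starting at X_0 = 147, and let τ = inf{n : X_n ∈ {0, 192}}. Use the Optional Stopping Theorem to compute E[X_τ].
E[X_τ] = 147

X_n is a martingale and τ is a bounded-mean stopping time (indeed τ is finite a.s. with bounded expectation since the walk is in a bounded region). By the OST, E[X_τ] = E[X_0] = 147. Equivalently: E[X_τ] = 192 · P(hit 192 first) + 0 · P(hit 0 first) = 192 · (147/192) = 147.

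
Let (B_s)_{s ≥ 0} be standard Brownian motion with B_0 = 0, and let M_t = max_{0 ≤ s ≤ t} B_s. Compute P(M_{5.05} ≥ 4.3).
P(M_{5.05} ≥ 4.3) = 2·P(B_{5.05} ≥ 4.3) = 2(1 − Φ(4.3/√5.05)) ≈ 0.0557

By the reflection principle for Brownian motion, P(M_t ≥ a) = 2 · P(B_t ≥ a) for a ≥ 0. Since B_t ~ N(0, t), P(B_t ≥ 4.3) = 1 − Φ(4.3/√t) = 1 − Φ(4.3/√5.05) = 1 − Φ(1.9135). So
  P(M_{5.05} ≥ 4.3) = 2(1 − Φ(1.9135)) ≈ 0.0557.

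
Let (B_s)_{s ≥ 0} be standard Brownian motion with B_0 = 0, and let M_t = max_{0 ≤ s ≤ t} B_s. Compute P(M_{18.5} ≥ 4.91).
P(M_{18.5} ≥ 4.91) = 2·P(B_{18.5} ≥ 4.91) = 2(1 − Φ(4.91/√18.5)) ≈ 0.2536

By the reflection principle for Brownian motion, P(M_t ≥ a) = 2 · P(B_t ≥ a) for a ≥ 0. Since B_t ~ N(0, t), P(B_t ≥ 4.91) = 1 − Φ(4.91/√t) = 1 − Φ(4.91/√18.5) = 1 − Φ(1.1416). So
  P(M_{18.5} ≥ 4.91) = 2(1 − Φ(1.1416)) ≈ 0.2536.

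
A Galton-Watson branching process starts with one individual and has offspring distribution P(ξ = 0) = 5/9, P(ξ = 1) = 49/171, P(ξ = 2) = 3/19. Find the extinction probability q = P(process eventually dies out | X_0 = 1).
q = 1

Mean offspring μ = 0·5/9 + 1·49/171 + 2·3/19 = 103/171 ≤ 1. For μ ≤ 1 with offspring not concentrated at 1, the Galton-Watson process goes extinct almost surely, so q = 1.
(Algebraic check: The pgf is f(s) = 5/9 + 49/171·s + 3/19·s². The extinction probability q is the smallest fixed point of f in [0, 1]. Setting s = f(s):
  3/19·s² + (49/171 − 1)·s + 5/9 = 0
  3/19·s² − (5/9 + 3/19)·s + 5/9 = 0
which factors as (s − 1)·(3/19·s − 5/9) = 0, giving roots s = 1 and s = (5/9)/(3/19) = 95/27. Since 95/27 ≥ 1, the smallest root in [0, 1] is s = 1.)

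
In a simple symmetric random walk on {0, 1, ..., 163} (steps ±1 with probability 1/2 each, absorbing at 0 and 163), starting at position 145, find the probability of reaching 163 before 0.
P(hit 163 before 0) = 145/163

Let u_k = P(hit 163 before 0 | start at k). Then u_0 = 0, u_163 = 1, and u_k = u_{k-1}/2 + u_{k+1}/2 for 1 ≤ k ≤ 162. This harmonic recurrence is solved by u_k = k/163, giving u_145 = 145/163.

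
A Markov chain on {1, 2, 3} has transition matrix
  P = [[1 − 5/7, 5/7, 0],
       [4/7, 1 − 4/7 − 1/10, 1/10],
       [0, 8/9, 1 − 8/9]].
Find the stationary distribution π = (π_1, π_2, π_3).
π = (64/153, 80/153, 1/17)

This is a birth-death chain on three states, which satisfies detailed balance: π_1 · P_{12} = π_2 · P_{21} and π_2 · P_{23} = π_3 · P_{32}.
From π_1 · 5/7 = π_2 · 4/7: π_2/π_1 = (5/7)/(4/7) = 5/4.
From π_2 · 1/10 = π_3 · 8/9: π_3/π_2 = (1/10)/(8/9) = 9/80.
Take π_1 proportional to 1; then unnormalized π = (1, 5/4, 9/64). Normalize by dividing by the sum 153/64:
  π = (64/153, 80/153, 1/17).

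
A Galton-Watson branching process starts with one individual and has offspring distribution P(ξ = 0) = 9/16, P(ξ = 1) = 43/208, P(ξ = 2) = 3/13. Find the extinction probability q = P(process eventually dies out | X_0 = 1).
q = 1

Mean offspring μ = 0·9/16 + 1·43/208 + 2·3/13 = 139/208 ≤ 1. For μ ≤ 1 with offspring not concentrated at 1, the Galton-Watson process goes extinct almost surely, so q = 1.
(Algebraic check: The pgf is f(s) = 9/16 + 43/208·s + 3/13·s². The extinction probability q is the smallest fixed point of f in [0, 1]. Setting s = f(s):
  3/13·s² + (43/208 − 1)·s + 9/16 = 0
  3/13·s² − (9/16 + 3/13)·s + 9/16 = 0
which factors as (s − 1)·(3/13·s − 9/16) = 0, giving roots s = 1 and s = (9/16)/(3/13) = 39/16. Since 39/16 ≥ 1, the smallest root in [0, 1] is s = 1.)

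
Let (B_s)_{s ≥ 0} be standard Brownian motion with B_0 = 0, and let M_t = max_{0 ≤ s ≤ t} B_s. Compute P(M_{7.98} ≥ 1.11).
P(M_{7.98} ≥ 1.11) = 2·P(B_{7.98} ≥ 1.11) = 2(1 − Φ(1.11/√7.98)) ≈ 0.6944

By the reflection principle for Brownian motion, P(M_t ≥ a) = 2 · P(B_t ≥ a) for a ≥ 0. Since B_t ~ N(0, t), P(B_t ≥ 1.11) = 1 − Φ(1.11/√t) = 1 − Φ(1.11/√7.98) = 1 − Φ(0.3929). So
  P(M_{7.98} ≥ 1.11) = 2(1 − Φ(0.3929)) ≈ 0.6944.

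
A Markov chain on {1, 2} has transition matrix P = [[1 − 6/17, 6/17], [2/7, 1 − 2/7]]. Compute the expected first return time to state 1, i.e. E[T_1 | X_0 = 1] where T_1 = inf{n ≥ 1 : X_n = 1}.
E[T_1 | X_0 = 1] = 1/π_1 = 38/17

For an irreducible recurrent Markov chain with stationary distribution π, E[T_i | X_0 = i] = 1/π_i (Kac's formula). Here π_1 = (2/7)/(6/17 + 2/7) = (2/7)/(76/119) = 17/38, so E[T_1 | X_0 = 1] = 1/π_1 = (6/17 + 2/7)/(2/7) = (76/119)/(2/7) = 38/17.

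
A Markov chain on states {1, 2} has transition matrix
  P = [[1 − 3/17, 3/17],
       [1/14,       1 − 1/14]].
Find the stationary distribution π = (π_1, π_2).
π_1 = 17/59, π_2 = 42/59

Solve πP = π with π_1 + π_2 = 1. From πP = π: π_1 · (1 − 3/17) + π_2 · 1/14 = π_1 ⇒ π_2 · 1/14 = π_1 · 3/17 ⇒ π_2/π_1 = (3/17)/(1/14) = 42/17. Together with π_1 + π_2 = 1:
  π_1 = (1/14)/(3/17 + 1/14) = (1/14)/(59/238) = 17/59,
  π_2 = (3/17)/(3/17 + 1/14) = (3/17)/(59/238) = 42/59.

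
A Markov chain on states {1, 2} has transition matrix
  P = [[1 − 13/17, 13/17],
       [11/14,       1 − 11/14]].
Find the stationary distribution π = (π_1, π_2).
π_1 = 187/369, π_2 = 182/369

Solve πP = π with π_1 + π_2 = 1. From πP = π: π_1 · (1 − 13/17) + π_2 · 11/14 = π_1 ⇒ π_2 · 11/14 = π_1 · 13/17 ⇒ π_2/π_1 = (13/17)/(11/14) = 182/187. Together with π_1 + π_2 = 1:
  π_1 = (11/14)/(13/17 + 11/14) = (11/14)/(369/238) = 187/369,
  π_2 = (13/17)/(13/17 + 11/14) = (13/17)/(369/238) = 182/369.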